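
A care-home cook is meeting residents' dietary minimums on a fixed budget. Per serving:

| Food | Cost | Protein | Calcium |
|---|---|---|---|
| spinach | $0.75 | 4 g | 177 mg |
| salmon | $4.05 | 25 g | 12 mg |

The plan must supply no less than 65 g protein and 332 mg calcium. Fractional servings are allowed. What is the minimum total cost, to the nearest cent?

This is a tiny linear program; its minimum lies at a vertex of the feasible set. List the vertices and price them.
spinach only: max(65/4, 332/177) = 16.25 servings → $12.19.
salmon only: max(65/25, 332/12) = 27.67 servings → $112.05.
spinach + salmon with both tight: 1.718 servings and 2.325 servings → $10.71.
So the least-cost plan costs $10.71.

$10.71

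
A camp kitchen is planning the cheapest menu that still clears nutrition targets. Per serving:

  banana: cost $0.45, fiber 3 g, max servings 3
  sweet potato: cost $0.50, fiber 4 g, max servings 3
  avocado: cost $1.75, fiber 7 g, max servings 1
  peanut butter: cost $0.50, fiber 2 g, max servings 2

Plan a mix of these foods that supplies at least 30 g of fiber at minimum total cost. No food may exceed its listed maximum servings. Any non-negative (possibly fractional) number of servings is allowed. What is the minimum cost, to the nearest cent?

$5.10

Cost per g of fiber: sweet potato $0.1250, banana $0.1500, avocado $0.2500, peanut butter $0.2500.
Take 3 servings of sweet potato: +12.0 g fiber for $1.50 (total $1.50, still need 18.0 g).
Take 3 servings of banana: +9.0 g fiber for $1.35 (total $2.85, still need 9.0 g).
Take 1 serving of avocado: +7.0 g fiber for $1.75 (total $4.60, still need 2.0 g).
Take 1 serving of peanut butter: +2.0 g fiber for $0.50 (total $5.10, still need 0.0 g).
Filling from the cheapest source first is optimal under one linear minimum: $5.10.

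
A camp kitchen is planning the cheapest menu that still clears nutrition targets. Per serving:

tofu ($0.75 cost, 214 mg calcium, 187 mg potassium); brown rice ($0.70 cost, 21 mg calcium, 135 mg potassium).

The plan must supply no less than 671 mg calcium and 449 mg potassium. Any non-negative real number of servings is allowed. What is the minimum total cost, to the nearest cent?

tofu only: max(671/214, 449/187) = 3.136 servings → $2.35.
brown rice only: max(671/21, 449/135) = 31.95 servings → $22.37.
tofu + brown rice: intersection lies outside the first quadrant.
The minimum over all feasible corners is $2.35.

$2.35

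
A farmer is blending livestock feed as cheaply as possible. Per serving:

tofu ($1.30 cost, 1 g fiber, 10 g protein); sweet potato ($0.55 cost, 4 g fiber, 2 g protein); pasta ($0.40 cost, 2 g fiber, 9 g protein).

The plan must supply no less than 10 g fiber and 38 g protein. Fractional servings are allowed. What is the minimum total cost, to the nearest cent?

$1.89

An LP optimum is at a vertex; with two nutrient constraints at most two foods are used. Check each candidate.
tofu only: max(10/1, 38/10) = 10 servings → $13.00.
sweet potato only: max(10/4, 38/2) = 19 servings → $10.45.
pasta only: max(10/2, 38/9) = 5 servings → $2.00.
tofu + sweet potato with both tight: 3.474 servings and 1.632 servings → $5.41.
tofu + pasta: intersection lies outside the first quadrant.
sweet potato + pasta with both tight: 0.4375 servings and 4.125 servings → $1.89.
So the least-cost plan costs $1.89.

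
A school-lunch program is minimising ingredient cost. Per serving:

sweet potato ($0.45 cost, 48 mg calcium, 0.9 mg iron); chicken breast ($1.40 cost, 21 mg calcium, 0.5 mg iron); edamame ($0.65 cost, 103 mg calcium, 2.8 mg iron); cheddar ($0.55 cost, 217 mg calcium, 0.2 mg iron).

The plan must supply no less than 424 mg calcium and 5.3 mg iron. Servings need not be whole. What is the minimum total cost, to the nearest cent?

A basic optimal solution has at most two foods positive. Try each food alone and each pair with both targets met exactly.
sweet potato only: max(424/48, 5.3/0.9) = 8.833 servings → $3.98.
chicken breast only: max(424/21, 5.3/0.5) = 20.19 servings → $28.27.
edamame only: max(424/103, 5.3/2.8) = 4.117 servings → $2.68.
cheddar only: max(424/217, 5.3/0.2) = 26.5 servings → $14.57.
sweet potato + chicken breast with both targets exact would need a negative amount; discard.
sweet potato + edamame: intersection lies outside the first quadrant.
sweet potato + cheddar with both tight: 5.737 servings and 0.685 servings → $2.96.
chicken breast + edamame with both targets exact would need a negative amount; discard.
chicken breast + cheddar with both tight: 10.21 servings and 0.9655 servings → $14.83.
edamame + cheddar with both tight: 1.815 servings and 1.093 servings → $1.78.
The minimum over all feasible corners is $1.78.

$1.78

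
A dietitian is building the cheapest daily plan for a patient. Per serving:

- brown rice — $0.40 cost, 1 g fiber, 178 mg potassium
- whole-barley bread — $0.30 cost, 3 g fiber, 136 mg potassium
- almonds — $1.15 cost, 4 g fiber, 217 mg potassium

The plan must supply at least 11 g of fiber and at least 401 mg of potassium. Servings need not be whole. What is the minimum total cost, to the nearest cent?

With two linear requirements the optimum uses one or two foods; enumerate the corners.
brown rice only: max(11/1, 401/178) = 11 servings → $4.40.
whole-barley bread only: max(11/3, 401/136) = 3.667 servings → $1.10.
almonds only: max(11/4, 401/217) = 2.75 servings → $3.16.
brown rice + whole-barley bread with both targets exact would need a negative amount; discard.
brown rice + almonds: the both-tight solution has a negative serving — not a feasible corner.
whole-barley bread + almonds: intersection lies outside the first quadrant.
So the least-cost plan costs $1.10.

$1.10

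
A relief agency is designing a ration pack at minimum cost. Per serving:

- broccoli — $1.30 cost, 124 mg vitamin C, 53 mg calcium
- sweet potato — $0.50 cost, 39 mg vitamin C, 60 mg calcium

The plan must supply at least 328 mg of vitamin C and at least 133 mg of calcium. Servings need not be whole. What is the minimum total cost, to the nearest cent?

$3.44

At the optimum either one food covers both requirements or two foods hit both targets exactly; no other combination can be cheaper.
broccoli only: max(328/124, 133/53) = 2.645 servings → $3.44.
sweet potato only: max(328/39, 133/60) = 8.41 servings → $4.21.
broccoli + sweet potato with both targets exact would need a negative amount; discard.
So the least-cost plan costs $3.44.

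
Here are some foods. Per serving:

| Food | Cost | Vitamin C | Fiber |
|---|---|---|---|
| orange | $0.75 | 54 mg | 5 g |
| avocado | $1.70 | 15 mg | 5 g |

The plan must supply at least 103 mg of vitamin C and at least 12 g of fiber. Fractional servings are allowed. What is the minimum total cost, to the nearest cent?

$1.80

An LP optimum is at a vertex; with two nutrient constraints at most two foods are used. Check each candidate.
orange only: max(103/54, 12/5) = 2.4 servings → $1.80.
avocado only: max(103/15, 12/5) = 6.867 servings → $11.67.
orange + avocado with both tight: 1.718 servings and 0.6821 servings → $2.45.
So the least-cost plan costs $1.80.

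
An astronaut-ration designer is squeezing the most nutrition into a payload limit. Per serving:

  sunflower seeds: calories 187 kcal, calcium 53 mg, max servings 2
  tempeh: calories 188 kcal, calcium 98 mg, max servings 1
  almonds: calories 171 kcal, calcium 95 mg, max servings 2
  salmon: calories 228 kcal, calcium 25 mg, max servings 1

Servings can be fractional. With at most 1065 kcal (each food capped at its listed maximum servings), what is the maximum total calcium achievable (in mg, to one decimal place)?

411.7 mg

Calcium per kcal: almonds 0.5556, tempeh 0.5213, sunflower seeds 0.2834, salmon 0.1096.
Take 2 servings of almonds: uses 342 kcal, +190.0 mg calcium (running total 190.0 mg).
Take 1 serving of tempeh: uses 188 kcal, +98.0 mg calcium (running total 288.0 mg).
Take 2 servings of sunflower seeds: uses 374 kcal, +106.0 mg calcium (running total 394.0 mg).
Take 0.7061 servings of salmon: uses 161 kcal, +17.7 mg calcium (running total 411.7 mg).
Filling greedily by calcium-per-kcal is optimal for one linear limit, giving 411.7 mg.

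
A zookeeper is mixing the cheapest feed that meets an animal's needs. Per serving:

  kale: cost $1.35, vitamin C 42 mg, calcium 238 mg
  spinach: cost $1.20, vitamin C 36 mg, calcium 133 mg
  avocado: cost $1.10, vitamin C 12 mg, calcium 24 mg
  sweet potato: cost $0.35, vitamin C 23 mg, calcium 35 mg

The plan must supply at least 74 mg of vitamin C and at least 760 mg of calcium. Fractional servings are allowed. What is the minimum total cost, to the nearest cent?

$4.31

Check every corner: each single food scaled to meet both minima, and each pair solved so both constraints bind.
kale only: max(74/42, 760/238) = 3.193 servings → $4.31.
spinach only: max(74/36, 760/133) = 5.714 servings → $6.86.
avocado only: max(74/12, 760/24) = 31.67 servings → $34.83.
sweet potato only: max(74/23, 760/35) = 21.71 servings → $7.60.
kale + spinach with both targets exact would need a negative amount; discard.
kale + avocado: intersection lies outside the first quadrant.
kale + sweet potato: intersection lies outside the first quadrant.
spinach + avocado with both targets exact would need a negative amount; discard.
spinach + sweet potato: the both-tight solution has a negative serving — not a feasible corner.
avocado + sweet potato with both targets exact would need a negative amount; discard.
The minimum over all feasible corners is $4.31.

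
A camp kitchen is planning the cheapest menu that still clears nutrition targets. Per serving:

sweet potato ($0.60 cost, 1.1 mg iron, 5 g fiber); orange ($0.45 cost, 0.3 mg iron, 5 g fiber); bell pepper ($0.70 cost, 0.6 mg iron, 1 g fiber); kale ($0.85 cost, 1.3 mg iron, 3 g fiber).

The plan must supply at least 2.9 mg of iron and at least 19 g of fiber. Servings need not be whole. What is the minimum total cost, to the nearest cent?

sweet potato only: max(2.9/1.1, 19/5) = 3.8 servings → $2.28.
orange only: max(2.9/0.3, 19/5) = 9.667 servings → $4.35.
bell pepper only: max(2.9/0.6, 19/1) = 19 servings → $13.30.
kale only: max(2.9/1.3, 19/3) = 6.333 servings → $5.38.
sweet potato + orange with both tight: 2.2 servings and 1.6 servings → $2.04.
sweet potato + bell pepper with both targets exact would need a negative amount; discard.
sweet potato + kale with both targets exact would need a negative amount; discard.
orange + bell pepper with both tight: 3.148 servings and 3.259 servings → $3.70.
orange + kale with both tight: 2.857 servings and 1.571 servings → $2.62.
bell pepper + kale: the both-tight solution has a negative serving — not a feasible corner.
Cheapest feasible corner: $2.04.

$2.04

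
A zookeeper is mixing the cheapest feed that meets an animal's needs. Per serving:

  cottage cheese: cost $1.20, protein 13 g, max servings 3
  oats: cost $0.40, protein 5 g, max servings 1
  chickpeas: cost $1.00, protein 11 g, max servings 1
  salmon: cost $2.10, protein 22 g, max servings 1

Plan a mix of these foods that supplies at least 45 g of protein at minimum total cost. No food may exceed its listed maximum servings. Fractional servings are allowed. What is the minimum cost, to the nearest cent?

Cost per g of protein: oats $0.0800, chickpeas $0.0909, cottage cheese $0.0923, salmon $0.0955.
Take 1 serving of oats: +5.0 g protein for $0.40 (total $0.40, still need 40.0 g).
Take 1 serving of chickpeas: +11.0 g protein for $1.00 (total $1.40, still need 29.0 g).
Take 2.231 servings of cottage cheese: +29.0 g protein for $2.68 (total $4.08, still need 0.0 g).
Greedy by cheapest-per-g is optimal for a single linear constraint, so the minimum cost is $4.08.

$4.08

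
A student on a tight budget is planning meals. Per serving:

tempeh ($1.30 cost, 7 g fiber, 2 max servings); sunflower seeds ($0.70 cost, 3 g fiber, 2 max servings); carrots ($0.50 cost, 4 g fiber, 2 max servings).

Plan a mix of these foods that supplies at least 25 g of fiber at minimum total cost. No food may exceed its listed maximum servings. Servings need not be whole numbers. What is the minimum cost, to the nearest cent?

$4.30

Cost per g of fiber: carrots $0.1250, tempeh $0.1857, sunflower seeds $0.2333.
Take 2 servings of carrots: +8.0 g fiber for $1.00 (total $1.00, still need 17.0 g).
Take 2 servings of tempeh: +14.0 g fiber for $2.60 (total $3.60, still need 3.0 g).
Take 1 serving of sunflower seeds: +3.0 g fiber for $0.70 (total $4.30, still need 0.0 g).
Greedy by cheapest-per-g is optimal for a single linear constraint, so the minimum cost is $4.30.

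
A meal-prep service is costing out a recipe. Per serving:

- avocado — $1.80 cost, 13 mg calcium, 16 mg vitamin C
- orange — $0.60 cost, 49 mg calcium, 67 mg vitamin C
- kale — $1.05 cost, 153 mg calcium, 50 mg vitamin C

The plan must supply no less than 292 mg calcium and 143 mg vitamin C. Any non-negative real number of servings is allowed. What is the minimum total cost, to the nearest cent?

At the optimum either one food covers both requirements or two foods hit both targets exactly; no other combination can be cheaper.
avocado only: max(292/13, 143/16) = 22.46 servings → $40.43.
orange only: max(292/49, 143/67) = 5.959 servings → $3.58.
kale only: max(292/153, 143/50) = 2.86 servings → $3.00.
avocado + orange with both targets exact would need a negative amount; discard.
avocado + kale with both tight: 4.048 servings and 1.565 servings → $8.93.
orange + kale with both tight: 0.9331 servings and 1.61 servings → $2.25.
Cheapest feasible corner: $2.25.

$2.25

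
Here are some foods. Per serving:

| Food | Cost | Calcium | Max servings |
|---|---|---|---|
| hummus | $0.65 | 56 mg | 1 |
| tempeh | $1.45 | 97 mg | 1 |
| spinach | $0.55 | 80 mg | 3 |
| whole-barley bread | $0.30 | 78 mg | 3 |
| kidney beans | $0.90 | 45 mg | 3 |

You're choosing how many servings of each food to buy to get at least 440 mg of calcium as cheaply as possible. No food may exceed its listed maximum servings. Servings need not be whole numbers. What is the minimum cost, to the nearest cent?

$2.32

Cost per mg of calcium: whole-barley bread $0.0038, spinach $0.0069, hummus $0.0116, tempeh $0.0149, kidney beans $0.0200.
Take 3 servings of whole-barley bread: +234.0 mg calcium for $0.90 (total $0.90, still need 206.0 mg).
Take 2.575 servings of spinach: +206.0 mg calcium for $1.42 (total $2.32, still need 0.0 mg).
Greedy by cheapest-per-mg is optimal for a single linear constraint, so the minimum cost is $2.32.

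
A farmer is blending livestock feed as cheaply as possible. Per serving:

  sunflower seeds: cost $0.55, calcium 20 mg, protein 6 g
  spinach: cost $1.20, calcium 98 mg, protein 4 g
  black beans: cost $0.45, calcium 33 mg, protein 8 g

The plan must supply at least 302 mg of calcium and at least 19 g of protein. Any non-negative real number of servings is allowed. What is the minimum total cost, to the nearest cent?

sunflower seeds only: max(302/20, 19/6) = 15.1 servings → $8.30.
spinach only: max(302/98, 19/4) = 4.75 servings → $5.70.
black beans only: max(302/33, 19/8) = 9.152 servings → $4.12.
sunflower seeds + spinach with both tight: 1.287 servings and 2.819 servings → $4.09.
sunflower seeds + black beans: intersection lies outside the first quadrant.
spinach + black beans with both tight: 2.744 servings and 1.003 servings → $3.74.
The minimum over all feasible corners is $3.74.

$3.74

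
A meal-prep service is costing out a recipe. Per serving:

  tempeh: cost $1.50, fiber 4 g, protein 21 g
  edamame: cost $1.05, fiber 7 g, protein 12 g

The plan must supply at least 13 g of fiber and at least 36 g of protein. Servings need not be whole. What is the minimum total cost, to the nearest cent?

A basic optimal solution has at most two foods positive. Try each food alone and each pair with both targets met exactly.
tempeh only: max(13/4, 36/21) = 3.25 servings → $4.88.
edamame only: max(13/7, 36/12) = 3 servings → $3.15.
tempeh + edamame with both tight: 0.9697 servings and 1.303 servings → $2.82.
So the least-cost plan costs $2.82.

$2.82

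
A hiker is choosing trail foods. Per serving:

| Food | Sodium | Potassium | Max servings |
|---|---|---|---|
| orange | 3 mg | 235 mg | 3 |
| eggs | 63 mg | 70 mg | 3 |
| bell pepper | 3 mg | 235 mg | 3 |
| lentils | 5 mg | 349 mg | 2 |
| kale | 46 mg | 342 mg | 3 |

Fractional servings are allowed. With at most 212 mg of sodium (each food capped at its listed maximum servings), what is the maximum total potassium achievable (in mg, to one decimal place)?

Potassium per mg sodium: orange 78.33, bell pepper 78.33, lentils 69.8, kale 7.435, eggs 1.111.
Take 3 servings of orange: uses 9 mg sodium, +705.0 mg potassium (running total 705.0 mg).
Take 3 servings of bell pepper: uses 9 mg sodium, +705.0 mg potassium (running total 1410.0 mg).
Take 2 servings of lentils: uses 10 mg sodium, +698.0 mg potassium (running total 2108.0 mg).
Take 3 servings of kale: uses 138 mg sodium, +1026.0 mg potassium (running total 3134.0 mg).
Take 0.7302 servings of eggs: uses 46 mg sodium, +51.1 mg potassium (running total 3185.1 mg).
Greedy by best ratio exhausts the sodium allowance optimally: 3185.1 mg.

3185.1 mg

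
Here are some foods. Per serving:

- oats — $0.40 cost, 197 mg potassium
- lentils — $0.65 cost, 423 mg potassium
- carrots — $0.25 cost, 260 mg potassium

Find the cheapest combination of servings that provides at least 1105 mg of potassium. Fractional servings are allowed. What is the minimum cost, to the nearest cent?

Cost per mg of potassium: carrots $0.0010, lentils $0.0015, oats $0.0020.
With no serving limits, use only carrots: 1105 mg / 260 mg = 4.25 servings × $0.25 = $1.06.

$1.06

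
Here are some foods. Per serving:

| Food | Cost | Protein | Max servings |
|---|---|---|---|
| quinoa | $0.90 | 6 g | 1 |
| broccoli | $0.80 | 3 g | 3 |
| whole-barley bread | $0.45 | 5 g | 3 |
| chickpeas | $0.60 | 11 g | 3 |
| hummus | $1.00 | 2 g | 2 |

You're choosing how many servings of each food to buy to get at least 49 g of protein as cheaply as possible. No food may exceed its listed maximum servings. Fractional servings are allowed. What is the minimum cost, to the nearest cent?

$3.30

Cost per g of protein: chickpeas $0.0545, whole-barley bread $0.0900, quinoa $0.1500, broccoli $0.2667, hummus $0.5000.
Take 3 servings of chickpeas: +33.0 g protein for $1.80 (total $1.80, still need 16.0 g).
Take 3 servings of whole-barley bread: +15.0 g protein for $1.35 (total $3.15, still need 1.0 g).
Take 0.1667 servings of quinoa: +1.0 g protein for $0.15 (total $3.30, still need 0.0 g).
Greedy by cheapest-per-g is optimal for a single linear constraint, so the minimum cost is $3.30.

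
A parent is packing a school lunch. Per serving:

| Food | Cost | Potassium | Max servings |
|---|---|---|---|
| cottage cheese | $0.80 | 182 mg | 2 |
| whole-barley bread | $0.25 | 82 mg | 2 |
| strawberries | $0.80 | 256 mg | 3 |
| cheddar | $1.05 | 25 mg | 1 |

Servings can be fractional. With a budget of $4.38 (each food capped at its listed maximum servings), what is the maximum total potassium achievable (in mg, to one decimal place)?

1268.7 mg

Potassium per dollar: whole-barley bread 328, strawberries 320, cottage cheese 227.5, cheddar 23.81.
Take 2 servings of whole-barley bread: spends $0.50, +164.0 mg potassium (running total 164.0 mg).
Take 3 servings of strawberries: spends $2.40, +768.0 mg potassium (running total 932.0 mg).
Take 1.85 servings of cottage cheese: spends $1.48, +336.7 mg potassium (running total 1268.7 mg).
Filling greedily by potassium-per-dollar is optimal for one linear limit, giving 1268.7 mg.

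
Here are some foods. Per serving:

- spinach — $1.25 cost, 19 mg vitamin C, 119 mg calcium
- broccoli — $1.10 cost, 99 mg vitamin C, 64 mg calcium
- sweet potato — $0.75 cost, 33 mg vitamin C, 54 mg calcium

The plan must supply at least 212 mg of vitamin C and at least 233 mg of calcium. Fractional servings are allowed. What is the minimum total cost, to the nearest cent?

For a min-cost LP with two ≥-constraints, a basic feasible solution has at most two positive variables.
spinach only: max(212/19, 233/119) = 11.16 servings → $13.95.
broccoli only: max(212/99, 233/64) = 3.641 servings → $4.00.
sweet potato only: max(212/33, 233/54) = 6.424 servings → $4.82.
spinach + broccoli with both tight: 0.8991 servings and 1.969 servings → $3.29.
spinach + sweet potato: the both-tight solution has a negative serving — not a feasible corner.
broccoli + sweet potato with both tight: 1.162 servings and 2.937 servings → $3.48.
So the least-cost plan costs $3.29.

$3.29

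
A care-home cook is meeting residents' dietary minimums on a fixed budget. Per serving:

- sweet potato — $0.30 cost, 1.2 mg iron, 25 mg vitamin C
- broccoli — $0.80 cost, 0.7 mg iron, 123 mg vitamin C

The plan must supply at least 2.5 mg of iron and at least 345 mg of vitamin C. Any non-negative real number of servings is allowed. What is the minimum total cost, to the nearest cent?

$2.31

A basic optimal solution has at most two foods positive. Try each food alone and each pair with both targets met exactly.
sweet potato only: max(2.5/1.2, 345/25) = 13.8 servings → $4.14.
broccoli only: max(2.5/0.7, 345/123) = 3.571 servings → $2.86.
sweet potato + broccoli with both tight: 0.5073 servings and 2.702 servings → $2.31.
The minimum over all feasible corners is $2.31.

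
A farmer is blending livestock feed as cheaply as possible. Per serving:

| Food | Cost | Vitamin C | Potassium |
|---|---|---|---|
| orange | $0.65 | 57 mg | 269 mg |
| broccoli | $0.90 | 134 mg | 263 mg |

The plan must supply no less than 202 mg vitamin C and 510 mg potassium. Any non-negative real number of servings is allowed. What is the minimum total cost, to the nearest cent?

Compare the cost at each extreme point of the feasible region.
orange only: max(202/57, 510/269) = 3.544 servings → $2.30.
broccoli only: max(202/134, 510/263) = 1.939 servings → $1.75.
orange + broccoli with both tight: 0.7226 servings and 1.2 servings → $1.55.
Cheapest feasible corner: $1.55.

$1.55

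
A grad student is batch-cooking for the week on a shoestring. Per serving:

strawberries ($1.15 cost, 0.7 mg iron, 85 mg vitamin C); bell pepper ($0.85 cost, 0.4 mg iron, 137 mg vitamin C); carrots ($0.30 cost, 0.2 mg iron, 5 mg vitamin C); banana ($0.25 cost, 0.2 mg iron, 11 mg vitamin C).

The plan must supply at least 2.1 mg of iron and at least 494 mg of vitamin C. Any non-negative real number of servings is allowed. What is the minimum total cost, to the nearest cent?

Compare the cost at each extreme point of the feasible region.
strawberries only: max(2.1/0.7, 494/85) = 5.812 servings → $6.68.
bell pepper only: max(2.1/0.4, 494/137) = 5.25 servings → $4.46.
carrots only: max(2.1/0.2, 494/5) = 98.8 servings → $29.64.
banana only: max(2.1/0.2, 494/11) = 44.91 servings → $11.23.
strawberries + bell pepper with both tight: 1.456 servings and 2.703 servings → $3.97.
strawberries + carrots: the both-tight solution has a negative serving — not a feasible corner.
strawberries + banana: intersection lies outside the first quadrant.
bell pepper + carrots with both tight: 3.476 servings and 3.547 servings → $4.02.
bell pepper + banana with both tight: 3.291 servings and 3.917 servings → $3.78.
carrots + banana with both targets exact would need a negative amount; discard.
The minimum over all feasible corners is $3.78.

$3.78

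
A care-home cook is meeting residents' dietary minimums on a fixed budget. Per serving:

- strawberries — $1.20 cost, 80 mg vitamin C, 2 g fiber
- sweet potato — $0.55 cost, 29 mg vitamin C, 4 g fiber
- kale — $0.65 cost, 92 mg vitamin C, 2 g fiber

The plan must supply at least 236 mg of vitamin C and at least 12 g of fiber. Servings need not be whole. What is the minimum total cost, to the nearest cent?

$2.37

An LP optimum is at a vertex; with two nutrient constraints at most two foods are used. Check each candidate.
strawberries only: max(236/80, 12/2) = 6 servings → $7.20.
sweet potato only: max(236/29, 12/4) = 8.138 servings → $4.48.
kale only: max(236/92, 12/2) = 6 servings → $3.90.
strawberries + sweet potato with both tight: 2.275 servings and 1.863 servings → $3.75.
strawberries + kale: the both-tight solution has a negative serving — not a feasible corner.
sweet potato + kale with both tight: 2.039 servings and 1.923 servings → $2.37.
The minimum over all feasible corners is $2.37.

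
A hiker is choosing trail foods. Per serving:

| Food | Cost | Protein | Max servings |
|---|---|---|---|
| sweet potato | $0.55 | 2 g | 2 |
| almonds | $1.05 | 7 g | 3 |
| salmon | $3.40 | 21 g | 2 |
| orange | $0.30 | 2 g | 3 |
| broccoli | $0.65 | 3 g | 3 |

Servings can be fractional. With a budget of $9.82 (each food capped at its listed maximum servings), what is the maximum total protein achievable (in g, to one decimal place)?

62.6 g

Protein per dollar: almonds 6.667, orange 6.667, salmon 6.176, broccoli 4.615, sweet potato 3.636.
Take 3 servings of almonds: spends $3.15, +21.0 g protein (running total 21.0 g).
Take 3 servings of orange: spends $0.90, +6.0 g protein (running total 27.0 g).
Take 1.697 servings of salmon: spends $5.77, +35.6 g protein (running total 62.6 g).
Filling greedily by protein-per-dollar is optimal for one linear limit, giving 62.6 g.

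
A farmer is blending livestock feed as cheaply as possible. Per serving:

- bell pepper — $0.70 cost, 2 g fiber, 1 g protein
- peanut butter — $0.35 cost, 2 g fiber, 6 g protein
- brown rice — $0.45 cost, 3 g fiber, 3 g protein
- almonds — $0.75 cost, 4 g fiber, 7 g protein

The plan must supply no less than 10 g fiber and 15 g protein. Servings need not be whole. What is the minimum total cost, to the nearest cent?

$1.56

This is a tiny linear program; its minimum lies at a vertex of the feasible set. List the vertices and price them.
bell pepper only: max(10/2, 15/1) = 15 servings → $10.50.
peanut butter only: max(10/2, 15/6) = 5 servings → $1.75.
brown rice only: max(10/3, 15/3) = 5 servings → $2.25.
almonds only: max(10/4, 15/7) = 2.5 servings → $1.88.
bell pepper + peanut butter with both tight: 3 servings and 2 servings → $2.80.
bell pepper + brown rice with both targets exact would need a negative amount; discard.
bell pepper + almonds with both tight: 1 serving and 2 servings → $2.20.
peanut butter + brown rice with both tight: 1.25 servings and 2.5 servings → $1.56.
peanut butter + almonds: intersection lies outside the first quadrant.
brown rice + almonds with both tight: 1.111 servings and 1.667 servings → $1.75.
The minimum over all feasible corners is $1.56.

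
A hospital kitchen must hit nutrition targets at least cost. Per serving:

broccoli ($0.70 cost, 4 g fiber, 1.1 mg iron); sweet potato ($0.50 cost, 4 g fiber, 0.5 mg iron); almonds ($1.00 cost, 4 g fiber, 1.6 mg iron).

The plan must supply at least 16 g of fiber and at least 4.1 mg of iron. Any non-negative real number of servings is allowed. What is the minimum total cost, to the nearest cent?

Minimising a linear cost over {fiber ≥ 16, iron ≥ 4.1, servings ≥ 0} — the optimum is at a vertex, using one or two foods.
broccoli only: max(16/4, 4.1/1.1) = 4 servings → $2.80.
sweet potato only: max(16/4, 4.1/0.5) = 8.2 servings → $4.10.
almonds only: max(16/4, 4.1/1.6) = 4 servings → $4.00.
broccoli + sweet potato with both tight: 3.5 servings and 0.5 servings → $2.70.
broccoli + almonds with both targets exact would need a negative amount; discard.
sweet potato + almonds with both tight: 2.091 servings and 1.909 servings → $2.95.
So the least-cost plan costs $2.70.

$2.70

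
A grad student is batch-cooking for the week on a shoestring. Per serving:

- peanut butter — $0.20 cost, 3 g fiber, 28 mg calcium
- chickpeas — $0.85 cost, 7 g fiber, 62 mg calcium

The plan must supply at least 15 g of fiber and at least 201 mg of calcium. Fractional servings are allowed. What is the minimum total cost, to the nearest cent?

A basic optimal solution has at most two foods positive. Try each food alone and each pair with both targets met exactly.
peanut butter only: max(15/3, 201/28) = 7.179 servings → $1.44.
chickpeas only: max(15/7, 201/62) = 3.242 servings → $2.76.
peanut butter + chickpeas: intersection lies outside the first quadrant.
The minimum over all feasible corners is $1.44.

$1.44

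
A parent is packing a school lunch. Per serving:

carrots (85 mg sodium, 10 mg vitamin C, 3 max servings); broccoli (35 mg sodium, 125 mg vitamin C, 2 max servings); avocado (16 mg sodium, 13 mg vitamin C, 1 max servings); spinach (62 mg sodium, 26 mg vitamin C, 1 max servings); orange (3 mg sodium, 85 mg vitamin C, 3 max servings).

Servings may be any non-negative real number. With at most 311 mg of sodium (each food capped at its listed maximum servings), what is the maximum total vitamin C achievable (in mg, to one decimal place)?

562.1 mg

Vitamin C per mg sodium: orange 28.33, broccoli 3.571, avocado 0.8125, spinach 0.4194, carrots 0.1176.
Take 3 servings of orange: uses 9 mg sodium, +255.0 mg vitamin C (running total 255.0 mg).
Take 2 servings of broccoli: uses 70 mg sodium, +250.0 mg vitamin C (running total 505.0 mg).
Take 1 serving of avocado: uses 16 mg sodium, +13.0 mg vitamin C (running total 518.0 mg).
Take 1 serving of spinach: uses 62 mg sodium, +26.0 mg vitamin C (running total 544.0 mg).
Take 1.812 servings of carrots: uses 154 mg sodium, +18.1 mg vitamin C (running total 562.1 mg).
Filling greedily by vitamin C-per-mg sodium is optimal for one linear limit, giving 562.1 mg.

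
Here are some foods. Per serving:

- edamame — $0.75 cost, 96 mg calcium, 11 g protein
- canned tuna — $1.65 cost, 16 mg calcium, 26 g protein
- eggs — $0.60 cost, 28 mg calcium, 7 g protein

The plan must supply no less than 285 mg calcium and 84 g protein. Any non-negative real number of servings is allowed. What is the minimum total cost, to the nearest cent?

The cheapest plan sits at a corner of the feasible region — with two constraints it uses at most two foods.
edamame only: max(285/96, 84/11) = 7.636 servings → $5.73.
canned tuna only: max(285/16, 84/26) = 17.81 servings → $29.39.
eggs only: max(285/28, 84/7) = 12 servings → $7.20.
edamame + canned tuna with both tight: 2.615 servings and 2.125 servings → $5.47.
edamame + eggs: intersection lies outside the first quadrant.
canned tuna + eggs with both tight: 0.5795 servings and 9.847 servings → $6.86.
So the least-cost plan costs $5.47.

$5.47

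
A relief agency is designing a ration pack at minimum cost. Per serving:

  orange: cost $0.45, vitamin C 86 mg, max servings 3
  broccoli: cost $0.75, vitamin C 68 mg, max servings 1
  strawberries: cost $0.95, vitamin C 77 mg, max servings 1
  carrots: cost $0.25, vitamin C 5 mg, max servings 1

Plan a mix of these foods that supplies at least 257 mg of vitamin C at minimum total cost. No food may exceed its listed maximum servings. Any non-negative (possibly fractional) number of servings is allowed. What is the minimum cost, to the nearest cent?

Cost per mg of vitamin C: orange $0.0052, broccoli $0.0110, strawberries $0.0123, carrots $0.0500.
Take 2.988 servings of orange: +257.0 mg vitamin C for $1.34 (total $1.34, still need 0.0 mg).
Filling from the cheapest source first is optimal under one linear minimum: $1.34.

$1.34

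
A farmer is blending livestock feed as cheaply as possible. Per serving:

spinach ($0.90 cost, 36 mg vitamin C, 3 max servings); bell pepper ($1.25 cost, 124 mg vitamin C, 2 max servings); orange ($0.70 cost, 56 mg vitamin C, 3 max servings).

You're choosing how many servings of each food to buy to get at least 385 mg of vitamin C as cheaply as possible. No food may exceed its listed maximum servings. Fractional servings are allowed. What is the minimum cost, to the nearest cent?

Cost per mg of vitamin C: bell pepper $0.0101, orange $0.0125, spinach $0.0250.
Take 2 servings of bell pepper: +248.0 mg vitamin C for $2.50 (total $2.50, still need 137.0 mg).
Take 2.446 servings of orange: +137.0 mg vitamin C for $1.71 (total $4.21, still need 0.0 mg).
Filling from the cheapest source first is optimal under one linear minimum: $4.21.

$4.21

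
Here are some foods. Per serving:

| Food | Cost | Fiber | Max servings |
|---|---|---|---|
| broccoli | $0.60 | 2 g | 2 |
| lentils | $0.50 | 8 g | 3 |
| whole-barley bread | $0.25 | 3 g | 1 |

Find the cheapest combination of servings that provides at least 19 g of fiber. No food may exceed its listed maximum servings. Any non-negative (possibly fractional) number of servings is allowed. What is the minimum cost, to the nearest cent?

Cost per g of fiber: lentils $0.0625, whole-barley bread $0.0833, broccoli $0.3000.
Take 2.375 servings of lentils: +19.0 g fiber for $1.19 (total $1.19, still need 0.0 g).
Greedy by cheapest-per-g is optimal for a single linear constraint, so the minimum cost is $1.19.

$1.19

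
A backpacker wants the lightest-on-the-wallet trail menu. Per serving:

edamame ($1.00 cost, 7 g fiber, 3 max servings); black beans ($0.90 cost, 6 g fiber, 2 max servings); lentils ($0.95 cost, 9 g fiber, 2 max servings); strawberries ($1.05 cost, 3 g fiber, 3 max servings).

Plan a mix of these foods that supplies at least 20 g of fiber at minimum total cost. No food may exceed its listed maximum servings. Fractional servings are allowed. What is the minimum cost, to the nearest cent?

$2.19

Cost per g of fiber: lentils $0.1056, edamame $0.1429, black beans $0.1500, strawberries $0.3500.
Take 2 servings of lentils: +18.0 g fiber for $1.90 (total $1.90, still need 2.0 g).
Take 0.2857 servings of edamame: +2.0 g fiber for $0.29 (total $2.19, still need 0.0 g).
Filling from the cheapest source first is optimal under one linear minimum: $2.19.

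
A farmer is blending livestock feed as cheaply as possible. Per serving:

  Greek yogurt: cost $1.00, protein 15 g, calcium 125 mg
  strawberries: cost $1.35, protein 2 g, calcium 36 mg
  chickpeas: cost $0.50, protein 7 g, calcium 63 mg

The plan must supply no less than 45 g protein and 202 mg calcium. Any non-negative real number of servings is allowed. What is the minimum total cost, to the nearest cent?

$3.00

For a min-cost LP with two ≥-constraints, a basic feasible solution has at most two positive variables.
Greek yogurt only: max(45/15, 202/125) = 3 servings → $3.00.
strawberries only: max(45/2, 202/36) = 22.5 servings → $30.38.
chickpeas only: max(45/7, 202/63) = 6.429 servings → $3.21.
Greek yogurt + strawberries: the both-tight solution has a negative serving — not a feasible corner.
Greek yogurt + chickpeas: the both-tight solution has a negative serving — not a feasible corner.
strawberries + chickpeas: intersection lies outside the first quadrant.
The minimum over all feasible corners is $3.00.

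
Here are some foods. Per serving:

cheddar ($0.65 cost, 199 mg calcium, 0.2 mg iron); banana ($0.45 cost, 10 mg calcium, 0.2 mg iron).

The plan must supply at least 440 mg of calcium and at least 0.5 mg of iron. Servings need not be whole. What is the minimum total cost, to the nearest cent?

cheddar only: max(440/199, 0.5/0.2) = 2.5 servings → $1.62.
banana only: max(440/10, 0.5/0.2) = 44 servings → $19.80.
cheddar + banana with both tight: 2.196 servings and 0.3042 servings → $1.56.
The minimum over all feasible corners is $1.56.

$1.56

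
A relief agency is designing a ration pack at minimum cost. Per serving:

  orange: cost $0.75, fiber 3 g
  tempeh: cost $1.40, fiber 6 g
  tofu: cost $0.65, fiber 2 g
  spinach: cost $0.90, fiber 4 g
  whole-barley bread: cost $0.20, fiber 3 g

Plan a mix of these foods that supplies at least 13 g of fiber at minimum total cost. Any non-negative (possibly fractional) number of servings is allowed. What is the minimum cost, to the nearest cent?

$0.87

Cost per g of fiber: whole-barley bread $0.0667, spinach $0.2250, tempeh $0.2333, orange $0.2500, tofu $0.3250.
With no serving limits, use only whole-barley bread: 13 g / 3 g = 4.333 servings × $0.20 = $0.87.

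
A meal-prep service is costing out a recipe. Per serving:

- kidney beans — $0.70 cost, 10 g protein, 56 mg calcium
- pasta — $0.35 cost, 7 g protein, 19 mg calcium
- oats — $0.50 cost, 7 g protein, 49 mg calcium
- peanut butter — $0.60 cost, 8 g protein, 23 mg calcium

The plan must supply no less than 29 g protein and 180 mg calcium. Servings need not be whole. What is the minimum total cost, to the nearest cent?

An LP optimum is at a vertex; with two nutrient constraints at most two foods are used. Check each candidate.
kidney beans only: max(29/10, 180/56) = 3.214 servings → $2.25.
pasta only: max(29/7, 180/19) = 9.474 servings → $3.32.
oats only: max(29/7, 180/49) = 4.143 servings → $2.07.
peanut butter only: max(29/8, 180/23) = 7.826 servings → $4.70.
kidney beans + pasta: intersection lies outside the first quadrant.
kidney beans + oats with both tight: 1.643 servings and 1.796 servings → $2.05.
kidney beans + peanut butter: intersection lies outside the first quadrant.
pasta + oats with both tight: 0.7667 servings and 3.376 servings → $1.96.
pasta + peanut butter with both targets exact would need a negative amount; discard.
oats + peanut butter with both tight: 3.346 servings and 0.697 servings → $2.09.
The minimum over all feasible corners is $1.96.

$1.96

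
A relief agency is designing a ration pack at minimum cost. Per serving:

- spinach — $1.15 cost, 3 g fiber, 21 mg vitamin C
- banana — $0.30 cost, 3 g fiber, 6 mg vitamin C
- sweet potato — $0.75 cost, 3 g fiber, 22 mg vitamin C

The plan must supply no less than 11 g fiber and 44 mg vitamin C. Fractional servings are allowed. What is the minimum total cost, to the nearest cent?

With two linear requirements the optimum uses one or two foods; enumerate the corners.
spinach only: max(11/3, 44/21) = 3.667 servings → $4.22.
banana only: max(11/3, 44/6) = 7.333 servings → $2.20.
sweet potato only: max(11/3, 44/22) = 3.667 servings → $2.75.
spinach + banana with both tight: 1.467 servings and 2.2 servings → $2.35.
spinach + sweet potato: the both-tight solution has a negative serving — not a feasible corner.
banana + sweet potato with both tight: 2.292 servings and 1.375 servings → $1.72.
Cheapest feasible corner: $1.72.

$1.72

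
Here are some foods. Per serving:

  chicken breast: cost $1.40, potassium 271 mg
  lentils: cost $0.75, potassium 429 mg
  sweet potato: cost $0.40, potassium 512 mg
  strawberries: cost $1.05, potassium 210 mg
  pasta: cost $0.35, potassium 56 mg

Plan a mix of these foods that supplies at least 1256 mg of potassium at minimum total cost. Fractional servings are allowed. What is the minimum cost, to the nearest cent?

Cost per mg of potassium: sweet potato $0.0008, lentils $0.0017, strawberries $0.0050, chicken breast $0.0052, pasta $0.0063.
With no serving limits, use only sweet potato: 1256 mg / 512 mg = 2.453 servings × $0.40 = $0.98.

$0.98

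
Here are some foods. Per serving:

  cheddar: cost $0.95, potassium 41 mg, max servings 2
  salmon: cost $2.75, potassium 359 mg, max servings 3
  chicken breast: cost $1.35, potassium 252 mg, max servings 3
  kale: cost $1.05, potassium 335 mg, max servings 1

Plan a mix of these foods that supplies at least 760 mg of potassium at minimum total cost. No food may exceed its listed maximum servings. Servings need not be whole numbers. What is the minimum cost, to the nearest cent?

Cost per mg of potassium: kale $0.0031, chicken breast $0.0054, salmon $0.0077, cheddar $0.0232.
Take 1 serving of kale: +335.0 mg potassium for $1.05 (total $1.05, still need 425.0 mg).
Take 1.687 servings of chicken breast: +425.0 mg potassium for $2.28 (total $3.33, still need 0.0 mg).
Greedy by cheapest-per-mg is optimal for a single linear constraint, so the minimum cost is $3.33.

$3.33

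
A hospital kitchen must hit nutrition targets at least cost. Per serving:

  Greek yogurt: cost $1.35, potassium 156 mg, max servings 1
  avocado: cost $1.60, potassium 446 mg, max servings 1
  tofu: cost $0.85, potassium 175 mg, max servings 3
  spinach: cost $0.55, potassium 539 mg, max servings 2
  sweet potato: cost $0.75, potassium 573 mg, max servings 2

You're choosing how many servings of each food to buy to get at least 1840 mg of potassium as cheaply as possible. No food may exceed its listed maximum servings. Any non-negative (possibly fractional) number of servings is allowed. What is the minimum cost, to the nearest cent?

Cost per mg of potassium: spinach $0.0010, sweet potato $0.0013, avocado $0.0036, tofu $0.0049, Greek yogurt $0.0087.
Take 2 servings of spinach: +1078.0 mg potassium for $1.10 (total $1.10, still need 762.0 mg).
Take 1.33 servings of sweet potato: +762.0 mg potassium for $1.00 (total $2.10, still need 0.0 mg).
Greedy by cheapest-per-mg is optimal for a single linear constraint, so the minimum cost is $2.10.

$2.10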